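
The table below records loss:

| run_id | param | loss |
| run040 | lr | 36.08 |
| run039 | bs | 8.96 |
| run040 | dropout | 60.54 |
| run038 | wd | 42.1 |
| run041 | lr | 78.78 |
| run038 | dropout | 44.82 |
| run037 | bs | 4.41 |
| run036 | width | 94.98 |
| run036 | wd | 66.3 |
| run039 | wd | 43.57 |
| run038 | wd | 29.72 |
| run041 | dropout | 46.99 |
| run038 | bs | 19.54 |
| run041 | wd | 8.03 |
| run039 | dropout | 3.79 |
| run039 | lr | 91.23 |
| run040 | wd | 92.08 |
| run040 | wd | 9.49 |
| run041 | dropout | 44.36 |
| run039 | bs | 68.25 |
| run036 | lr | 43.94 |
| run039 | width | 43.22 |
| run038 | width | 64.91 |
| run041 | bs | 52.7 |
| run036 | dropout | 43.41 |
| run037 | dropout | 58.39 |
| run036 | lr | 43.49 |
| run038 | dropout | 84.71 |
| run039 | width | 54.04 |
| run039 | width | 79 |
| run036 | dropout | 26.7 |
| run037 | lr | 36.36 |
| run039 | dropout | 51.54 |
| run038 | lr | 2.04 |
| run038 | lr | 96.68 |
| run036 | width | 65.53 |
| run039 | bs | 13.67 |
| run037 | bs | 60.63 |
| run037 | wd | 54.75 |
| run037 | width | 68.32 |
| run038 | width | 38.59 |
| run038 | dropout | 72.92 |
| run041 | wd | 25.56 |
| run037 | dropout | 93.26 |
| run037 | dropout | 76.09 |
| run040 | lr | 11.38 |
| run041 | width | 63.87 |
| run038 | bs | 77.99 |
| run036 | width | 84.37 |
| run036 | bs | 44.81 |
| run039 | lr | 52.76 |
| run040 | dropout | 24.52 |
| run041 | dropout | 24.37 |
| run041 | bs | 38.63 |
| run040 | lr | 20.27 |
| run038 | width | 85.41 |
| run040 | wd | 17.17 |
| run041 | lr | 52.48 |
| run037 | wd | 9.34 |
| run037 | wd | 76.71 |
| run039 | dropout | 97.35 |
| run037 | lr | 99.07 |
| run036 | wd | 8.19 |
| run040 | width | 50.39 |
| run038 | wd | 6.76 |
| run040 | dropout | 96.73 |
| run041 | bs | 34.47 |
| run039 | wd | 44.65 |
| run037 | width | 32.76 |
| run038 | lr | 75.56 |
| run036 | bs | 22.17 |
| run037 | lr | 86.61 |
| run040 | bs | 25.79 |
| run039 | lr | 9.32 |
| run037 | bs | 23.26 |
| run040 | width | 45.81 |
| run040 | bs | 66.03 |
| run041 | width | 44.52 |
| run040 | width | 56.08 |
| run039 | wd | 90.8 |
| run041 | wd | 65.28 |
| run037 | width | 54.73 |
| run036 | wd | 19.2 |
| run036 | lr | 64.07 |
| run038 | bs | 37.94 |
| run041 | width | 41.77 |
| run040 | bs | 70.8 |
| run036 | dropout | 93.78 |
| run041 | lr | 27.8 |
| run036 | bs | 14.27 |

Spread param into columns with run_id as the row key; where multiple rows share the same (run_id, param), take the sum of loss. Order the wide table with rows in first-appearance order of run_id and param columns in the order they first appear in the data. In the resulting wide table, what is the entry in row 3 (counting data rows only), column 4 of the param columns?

78.58

With rows in first-appearance order of run_id, row 3 is run_id=run038. param columns in first-appearance order: lr, bs, dropout, wd, width; column 4 is wd.
Long rows with run_id=run038, param=wd: 42.1 + 29.72 + 6.76 = 78.58.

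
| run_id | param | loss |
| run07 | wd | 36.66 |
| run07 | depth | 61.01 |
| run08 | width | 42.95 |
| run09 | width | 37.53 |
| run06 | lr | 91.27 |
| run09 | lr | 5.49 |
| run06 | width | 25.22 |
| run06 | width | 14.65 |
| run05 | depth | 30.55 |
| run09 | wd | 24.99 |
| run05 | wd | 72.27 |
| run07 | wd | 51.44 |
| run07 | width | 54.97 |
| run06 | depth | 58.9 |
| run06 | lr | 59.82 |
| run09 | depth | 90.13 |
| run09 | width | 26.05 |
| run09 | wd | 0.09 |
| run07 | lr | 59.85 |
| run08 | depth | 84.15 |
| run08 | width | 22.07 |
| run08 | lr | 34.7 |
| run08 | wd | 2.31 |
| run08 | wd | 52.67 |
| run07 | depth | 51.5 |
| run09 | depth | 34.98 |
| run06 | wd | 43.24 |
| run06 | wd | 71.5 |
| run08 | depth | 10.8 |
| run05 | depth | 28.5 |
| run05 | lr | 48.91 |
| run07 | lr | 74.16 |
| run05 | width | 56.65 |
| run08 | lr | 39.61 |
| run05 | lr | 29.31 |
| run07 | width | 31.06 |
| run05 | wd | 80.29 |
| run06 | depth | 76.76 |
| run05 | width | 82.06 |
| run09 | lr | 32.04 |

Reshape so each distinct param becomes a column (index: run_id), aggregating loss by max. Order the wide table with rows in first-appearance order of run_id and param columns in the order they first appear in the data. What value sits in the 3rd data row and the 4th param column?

32.04

With rows in first-appearance order of run_id, row 3 is run_id=run09. param columns in first-appearance order: wd, depth, width, lr; column 4 is lr.
Long rows with run_id=run09, param=lr: max(5.49, 32.04) = 32.04.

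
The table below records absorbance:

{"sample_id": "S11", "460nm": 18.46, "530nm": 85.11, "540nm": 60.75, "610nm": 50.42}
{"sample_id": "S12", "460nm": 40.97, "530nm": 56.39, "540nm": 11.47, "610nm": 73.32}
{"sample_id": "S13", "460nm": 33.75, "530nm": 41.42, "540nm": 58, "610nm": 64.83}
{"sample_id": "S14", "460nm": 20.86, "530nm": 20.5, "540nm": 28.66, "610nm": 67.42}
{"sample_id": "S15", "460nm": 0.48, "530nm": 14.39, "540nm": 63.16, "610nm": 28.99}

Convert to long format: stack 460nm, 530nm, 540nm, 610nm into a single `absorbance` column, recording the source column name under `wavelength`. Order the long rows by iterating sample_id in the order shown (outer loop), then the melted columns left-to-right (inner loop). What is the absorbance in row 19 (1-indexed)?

20 rows total (5 × 4). Row 19: index ⌊(19-1)/4⌋ = 4 into sample_id → S15; (19-1) mod 4 = 2 into the melted columns → 540nm.
So row 19 is (S15, 540nm, 63.16); absorbance = 63.16.

63.16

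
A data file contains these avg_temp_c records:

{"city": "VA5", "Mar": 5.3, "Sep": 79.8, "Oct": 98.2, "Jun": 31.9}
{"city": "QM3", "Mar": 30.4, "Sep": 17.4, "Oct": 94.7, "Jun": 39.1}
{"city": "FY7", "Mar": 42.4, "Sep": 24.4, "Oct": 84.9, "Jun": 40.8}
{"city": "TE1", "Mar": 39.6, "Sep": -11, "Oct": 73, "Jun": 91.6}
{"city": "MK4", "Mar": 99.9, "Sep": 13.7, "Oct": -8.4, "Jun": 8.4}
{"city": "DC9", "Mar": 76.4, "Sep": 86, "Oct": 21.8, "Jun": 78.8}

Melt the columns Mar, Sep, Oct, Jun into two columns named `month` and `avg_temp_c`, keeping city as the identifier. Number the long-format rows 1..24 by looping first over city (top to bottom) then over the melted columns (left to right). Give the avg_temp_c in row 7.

24 rows total (6 × 4). Row 7: index ⌊(7-1)/4⌋ = 1 into city → QM3; (7-1) mod 4 = 2 into the melted columns → Oct.
So row 7 is (QM3, Oct, 94.7); avg_temp_c = 94.7.

94.7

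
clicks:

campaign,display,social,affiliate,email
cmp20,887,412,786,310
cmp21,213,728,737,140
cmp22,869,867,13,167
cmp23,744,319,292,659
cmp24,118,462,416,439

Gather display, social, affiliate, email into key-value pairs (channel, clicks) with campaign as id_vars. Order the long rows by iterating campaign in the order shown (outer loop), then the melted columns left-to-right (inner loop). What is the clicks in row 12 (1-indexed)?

167

20 rows total (5 × 4). Row 12: index ⌊(12-1)/4⌋ = 2 into campaign → cmp22; (12-1) mod 4 = 3 into the melted columns → email.
So row 12 is (cmp22, email, 167); clicks = 167.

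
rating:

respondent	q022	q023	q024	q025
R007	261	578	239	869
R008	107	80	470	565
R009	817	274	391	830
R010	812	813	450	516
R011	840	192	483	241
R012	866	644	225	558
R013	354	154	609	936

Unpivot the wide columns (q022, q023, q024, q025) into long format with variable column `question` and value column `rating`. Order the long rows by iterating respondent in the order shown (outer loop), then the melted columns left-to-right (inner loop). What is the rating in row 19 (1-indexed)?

28 rows total (7 × 4). Row 19: index ⌊(19-1)/4⌋ = 4 into respondent → R011; (19-1) mod 4 = 2 into the melted columns → q024.
So row 19 is (R011, q024, 483); rating = 483.

483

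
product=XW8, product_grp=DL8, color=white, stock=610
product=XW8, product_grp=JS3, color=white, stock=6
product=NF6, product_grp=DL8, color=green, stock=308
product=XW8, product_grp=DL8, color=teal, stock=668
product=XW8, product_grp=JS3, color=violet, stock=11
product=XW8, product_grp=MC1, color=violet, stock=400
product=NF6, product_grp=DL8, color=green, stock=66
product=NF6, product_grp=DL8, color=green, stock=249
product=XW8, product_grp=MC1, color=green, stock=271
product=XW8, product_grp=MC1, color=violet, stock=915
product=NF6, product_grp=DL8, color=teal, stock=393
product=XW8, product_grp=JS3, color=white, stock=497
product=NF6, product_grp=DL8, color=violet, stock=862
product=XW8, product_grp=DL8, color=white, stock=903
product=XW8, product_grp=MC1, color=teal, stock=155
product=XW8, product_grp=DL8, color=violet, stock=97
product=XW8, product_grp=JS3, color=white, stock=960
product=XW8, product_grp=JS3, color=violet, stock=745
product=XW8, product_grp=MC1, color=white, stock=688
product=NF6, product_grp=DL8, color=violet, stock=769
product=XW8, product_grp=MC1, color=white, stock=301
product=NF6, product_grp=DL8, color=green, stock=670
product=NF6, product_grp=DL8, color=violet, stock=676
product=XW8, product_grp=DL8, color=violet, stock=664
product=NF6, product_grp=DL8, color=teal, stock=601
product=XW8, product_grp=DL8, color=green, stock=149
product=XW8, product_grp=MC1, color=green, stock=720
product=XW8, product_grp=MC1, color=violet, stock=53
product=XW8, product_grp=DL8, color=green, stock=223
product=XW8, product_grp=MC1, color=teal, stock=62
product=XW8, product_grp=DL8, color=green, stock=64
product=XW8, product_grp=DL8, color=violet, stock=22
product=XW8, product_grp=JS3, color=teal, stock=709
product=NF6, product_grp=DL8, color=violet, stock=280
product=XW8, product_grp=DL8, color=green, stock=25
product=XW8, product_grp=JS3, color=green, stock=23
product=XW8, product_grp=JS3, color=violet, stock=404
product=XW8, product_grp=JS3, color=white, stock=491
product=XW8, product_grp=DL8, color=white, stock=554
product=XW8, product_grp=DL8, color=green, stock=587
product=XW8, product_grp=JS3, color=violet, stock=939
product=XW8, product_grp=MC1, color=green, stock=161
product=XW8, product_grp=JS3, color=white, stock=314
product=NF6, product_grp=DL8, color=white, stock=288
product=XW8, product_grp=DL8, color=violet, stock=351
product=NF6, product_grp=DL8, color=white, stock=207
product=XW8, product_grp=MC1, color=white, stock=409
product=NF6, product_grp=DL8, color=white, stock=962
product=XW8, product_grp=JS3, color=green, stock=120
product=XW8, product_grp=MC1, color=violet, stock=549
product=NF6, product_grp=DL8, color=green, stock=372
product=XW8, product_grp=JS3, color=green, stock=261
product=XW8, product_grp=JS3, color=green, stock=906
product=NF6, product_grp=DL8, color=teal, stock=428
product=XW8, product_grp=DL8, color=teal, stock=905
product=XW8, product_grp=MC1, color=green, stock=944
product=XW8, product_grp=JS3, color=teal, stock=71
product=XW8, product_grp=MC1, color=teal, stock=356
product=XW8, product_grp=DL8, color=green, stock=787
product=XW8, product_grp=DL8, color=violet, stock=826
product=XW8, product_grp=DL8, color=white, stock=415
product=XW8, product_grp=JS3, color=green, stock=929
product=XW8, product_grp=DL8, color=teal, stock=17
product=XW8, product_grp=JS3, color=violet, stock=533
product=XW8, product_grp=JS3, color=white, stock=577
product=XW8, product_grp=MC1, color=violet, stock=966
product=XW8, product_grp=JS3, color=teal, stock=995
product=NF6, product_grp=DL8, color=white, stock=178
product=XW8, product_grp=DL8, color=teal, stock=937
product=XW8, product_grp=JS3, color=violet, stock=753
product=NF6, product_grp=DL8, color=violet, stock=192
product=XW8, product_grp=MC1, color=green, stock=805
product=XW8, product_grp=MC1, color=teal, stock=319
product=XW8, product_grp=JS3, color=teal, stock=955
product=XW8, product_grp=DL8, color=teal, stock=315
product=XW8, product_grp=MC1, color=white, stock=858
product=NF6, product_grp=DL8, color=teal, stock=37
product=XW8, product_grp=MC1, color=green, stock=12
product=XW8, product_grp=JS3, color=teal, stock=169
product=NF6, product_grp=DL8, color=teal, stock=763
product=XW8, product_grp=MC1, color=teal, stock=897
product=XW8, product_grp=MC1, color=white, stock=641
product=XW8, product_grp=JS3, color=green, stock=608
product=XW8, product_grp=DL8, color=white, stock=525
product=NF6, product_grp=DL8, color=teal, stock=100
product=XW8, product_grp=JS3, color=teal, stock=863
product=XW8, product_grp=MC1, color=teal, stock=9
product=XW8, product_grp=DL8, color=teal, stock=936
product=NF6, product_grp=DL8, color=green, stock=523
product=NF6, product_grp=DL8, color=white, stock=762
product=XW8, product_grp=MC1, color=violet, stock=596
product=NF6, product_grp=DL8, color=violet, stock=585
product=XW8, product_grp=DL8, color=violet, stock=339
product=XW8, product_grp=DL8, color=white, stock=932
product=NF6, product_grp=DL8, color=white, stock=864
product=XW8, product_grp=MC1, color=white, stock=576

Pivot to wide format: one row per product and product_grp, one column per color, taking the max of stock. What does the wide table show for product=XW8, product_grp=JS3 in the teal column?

995

Rows with product=XW8, product_grp=JS3 and color=teal: stock values are 709, 71, 995, 955, 169, 863.
max(709, 71, 995, 955, 169, 863) = 995.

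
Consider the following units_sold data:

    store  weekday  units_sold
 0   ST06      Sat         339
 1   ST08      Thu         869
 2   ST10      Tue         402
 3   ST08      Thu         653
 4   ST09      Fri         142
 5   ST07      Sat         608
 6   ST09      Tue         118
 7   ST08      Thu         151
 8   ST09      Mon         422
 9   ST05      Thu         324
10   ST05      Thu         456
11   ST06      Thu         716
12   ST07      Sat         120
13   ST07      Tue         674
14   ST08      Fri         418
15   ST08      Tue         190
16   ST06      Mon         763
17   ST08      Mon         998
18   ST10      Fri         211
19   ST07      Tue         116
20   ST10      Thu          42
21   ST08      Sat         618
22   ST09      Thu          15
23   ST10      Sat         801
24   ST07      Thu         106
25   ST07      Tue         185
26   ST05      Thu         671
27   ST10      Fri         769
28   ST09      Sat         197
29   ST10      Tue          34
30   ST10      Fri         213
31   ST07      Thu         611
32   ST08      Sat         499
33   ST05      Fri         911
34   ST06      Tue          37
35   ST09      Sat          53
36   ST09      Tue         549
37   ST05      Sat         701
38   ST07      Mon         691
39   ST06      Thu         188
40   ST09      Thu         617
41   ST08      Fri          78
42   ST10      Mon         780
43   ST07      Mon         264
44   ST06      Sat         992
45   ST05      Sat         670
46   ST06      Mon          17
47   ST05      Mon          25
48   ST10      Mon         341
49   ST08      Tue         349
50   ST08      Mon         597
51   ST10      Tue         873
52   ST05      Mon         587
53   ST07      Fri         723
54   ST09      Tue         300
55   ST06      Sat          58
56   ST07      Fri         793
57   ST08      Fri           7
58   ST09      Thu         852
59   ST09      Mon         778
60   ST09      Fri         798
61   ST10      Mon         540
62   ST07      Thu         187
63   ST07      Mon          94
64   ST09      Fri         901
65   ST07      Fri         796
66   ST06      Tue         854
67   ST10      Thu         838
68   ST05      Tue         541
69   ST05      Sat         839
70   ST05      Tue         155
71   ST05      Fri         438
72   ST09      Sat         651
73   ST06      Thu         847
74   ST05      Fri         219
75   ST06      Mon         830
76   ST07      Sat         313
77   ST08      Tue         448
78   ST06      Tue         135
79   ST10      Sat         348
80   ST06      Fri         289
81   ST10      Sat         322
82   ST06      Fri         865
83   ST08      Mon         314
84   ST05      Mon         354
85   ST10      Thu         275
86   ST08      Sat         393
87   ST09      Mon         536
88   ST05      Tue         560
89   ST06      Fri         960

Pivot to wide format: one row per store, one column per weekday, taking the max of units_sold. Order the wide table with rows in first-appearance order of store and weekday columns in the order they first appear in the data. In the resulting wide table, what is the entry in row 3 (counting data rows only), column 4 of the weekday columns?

769

With rows in first-appearance order of store, row 3 is store=ST10. weekday columns in first-appearance order: Sat, Thu, Tue, Fri, Mon; column 4 is Fri.
Long rows with store=ST10, weekday=Fri: max(211, 769, 213) = 769.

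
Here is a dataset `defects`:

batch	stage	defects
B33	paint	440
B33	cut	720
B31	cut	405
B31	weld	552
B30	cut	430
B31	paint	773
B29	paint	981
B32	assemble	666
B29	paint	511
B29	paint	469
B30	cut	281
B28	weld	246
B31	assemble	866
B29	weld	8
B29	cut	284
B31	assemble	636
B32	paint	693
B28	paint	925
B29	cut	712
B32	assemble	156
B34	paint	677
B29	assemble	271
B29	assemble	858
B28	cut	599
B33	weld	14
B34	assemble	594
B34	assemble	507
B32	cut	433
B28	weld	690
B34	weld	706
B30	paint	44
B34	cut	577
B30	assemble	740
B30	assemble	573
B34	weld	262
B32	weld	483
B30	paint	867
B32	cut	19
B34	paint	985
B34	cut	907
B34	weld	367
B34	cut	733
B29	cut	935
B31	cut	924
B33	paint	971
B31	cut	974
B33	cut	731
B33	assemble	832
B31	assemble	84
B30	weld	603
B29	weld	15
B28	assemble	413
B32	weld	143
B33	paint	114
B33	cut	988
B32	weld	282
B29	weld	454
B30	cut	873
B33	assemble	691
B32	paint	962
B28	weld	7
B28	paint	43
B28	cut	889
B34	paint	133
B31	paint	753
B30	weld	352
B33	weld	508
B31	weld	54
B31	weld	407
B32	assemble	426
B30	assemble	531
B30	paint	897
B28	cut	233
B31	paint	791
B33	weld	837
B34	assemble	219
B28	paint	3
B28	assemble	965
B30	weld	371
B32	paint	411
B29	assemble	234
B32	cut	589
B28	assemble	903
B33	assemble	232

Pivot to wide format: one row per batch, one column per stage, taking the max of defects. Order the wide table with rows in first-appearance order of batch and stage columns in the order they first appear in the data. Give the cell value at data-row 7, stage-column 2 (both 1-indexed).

With rows in first-appearance order of batch, row 7 is batch=B34. stage columns in first-appearance order: paint, cut, weld, assemble; column 2 is cut.
Long rows with batch=B34, stage=cut: max(577, 907, 733) = 907.

907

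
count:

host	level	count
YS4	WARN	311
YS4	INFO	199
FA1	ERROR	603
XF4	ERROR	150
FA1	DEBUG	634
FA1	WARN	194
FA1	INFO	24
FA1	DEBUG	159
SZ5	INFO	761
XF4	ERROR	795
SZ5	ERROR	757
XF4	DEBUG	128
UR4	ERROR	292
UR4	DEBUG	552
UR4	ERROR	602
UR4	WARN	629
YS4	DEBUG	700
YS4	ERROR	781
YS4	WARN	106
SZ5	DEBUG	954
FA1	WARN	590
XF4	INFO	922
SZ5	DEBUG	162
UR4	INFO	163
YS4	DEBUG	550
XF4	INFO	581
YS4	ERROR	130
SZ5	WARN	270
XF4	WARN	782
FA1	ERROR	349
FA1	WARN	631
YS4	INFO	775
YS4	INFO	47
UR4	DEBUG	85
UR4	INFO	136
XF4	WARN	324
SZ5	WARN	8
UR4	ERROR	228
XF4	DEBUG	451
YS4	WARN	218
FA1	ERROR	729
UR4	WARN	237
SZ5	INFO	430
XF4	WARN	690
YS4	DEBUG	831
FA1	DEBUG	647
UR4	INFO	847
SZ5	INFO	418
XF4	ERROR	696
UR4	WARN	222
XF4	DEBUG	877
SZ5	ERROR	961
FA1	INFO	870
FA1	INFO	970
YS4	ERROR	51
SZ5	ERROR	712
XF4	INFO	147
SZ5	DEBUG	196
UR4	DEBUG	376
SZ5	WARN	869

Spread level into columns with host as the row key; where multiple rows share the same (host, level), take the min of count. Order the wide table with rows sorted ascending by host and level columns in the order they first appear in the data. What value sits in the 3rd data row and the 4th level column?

85

With rows sorted ascending by host, row 3 is host=UR4. level columns in first-appearance order: WARN, INFO, ERROR, DEBUG; column 4 is DEBUG.
Long rows with host=UR4, level=DEBUG: min(552, 85, 376) = 85.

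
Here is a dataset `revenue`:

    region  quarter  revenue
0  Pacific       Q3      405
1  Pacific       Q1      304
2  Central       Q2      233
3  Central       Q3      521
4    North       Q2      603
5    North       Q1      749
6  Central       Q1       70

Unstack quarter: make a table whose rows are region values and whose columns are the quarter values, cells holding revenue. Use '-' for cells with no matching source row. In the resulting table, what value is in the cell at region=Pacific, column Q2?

No long-format row has region=Pacific and quarter=Q2, so the cell is -.

-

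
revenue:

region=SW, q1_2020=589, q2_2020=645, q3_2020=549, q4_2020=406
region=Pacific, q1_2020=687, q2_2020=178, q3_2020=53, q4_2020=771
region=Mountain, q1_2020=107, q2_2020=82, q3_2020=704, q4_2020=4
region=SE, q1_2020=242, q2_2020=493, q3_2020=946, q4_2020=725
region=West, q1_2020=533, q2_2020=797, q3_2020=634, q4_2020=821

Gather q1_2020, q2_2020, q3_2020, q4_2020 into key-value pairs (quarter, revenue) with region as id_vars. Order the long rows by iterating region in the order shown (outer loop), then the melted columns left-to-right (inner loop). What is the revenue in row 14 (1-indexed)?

20 rows total (5 × 4). Row 14: index ⌊(14-1)/4⌋ = 3 into region → SE; (14-1) mod 4 = 1 into the melted columns → q2_2020.
So row 14 is (SE, q2_2020, 493); revenue = 493.

493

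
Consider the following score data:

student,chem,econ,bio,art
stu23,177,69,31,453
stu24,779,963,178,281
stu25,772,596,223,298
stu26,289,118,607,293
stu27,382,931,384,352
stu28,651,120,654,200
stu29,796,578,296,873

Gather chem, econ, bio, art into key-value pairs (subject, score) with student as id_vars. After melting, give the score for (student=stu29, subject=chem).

Unpivoting turns each (student, wide-column) pair into one long row.
The wide cell at row stu29, column chem holds 796, so the long row (stu29, chem) has score=796.

796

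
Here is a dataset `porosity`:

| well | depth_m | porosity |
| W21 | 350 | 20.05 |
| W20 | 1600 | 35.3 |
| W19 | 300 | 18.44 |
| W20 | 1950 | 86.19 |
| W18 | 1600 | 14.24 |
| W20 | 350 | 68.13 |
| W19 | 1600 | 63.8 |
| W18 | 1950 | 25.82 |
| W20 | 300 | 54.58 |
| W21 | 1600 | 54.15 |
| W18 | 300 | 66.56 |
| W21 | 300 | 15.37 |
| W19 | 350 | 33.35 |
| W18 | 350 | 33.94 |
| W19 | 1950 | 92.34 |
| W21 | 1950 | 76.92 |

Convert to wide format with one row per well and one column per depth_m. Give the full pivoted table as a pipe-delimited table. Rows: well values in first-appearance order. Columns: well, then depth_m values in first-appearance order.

Columns: well plus the 4 distinct depth_m values (350, 1600, 300, 1950).
For example, row W21 column 350 takes porosity=20.05 from the long row (W21, 350).

| well | 350 | 1600 | 300 | 1950 |
| W21 | 20.05 | 54.15 | 15.37 | 76.92 |
| W20 | 68.13 | 35.3 | 54.58 | 86.19 |
| W19 | 33.35 | 63.8 | 18.44 | 92.34 |
| W18 | 33.94 | 14.24 | 66.56 | 25.82 |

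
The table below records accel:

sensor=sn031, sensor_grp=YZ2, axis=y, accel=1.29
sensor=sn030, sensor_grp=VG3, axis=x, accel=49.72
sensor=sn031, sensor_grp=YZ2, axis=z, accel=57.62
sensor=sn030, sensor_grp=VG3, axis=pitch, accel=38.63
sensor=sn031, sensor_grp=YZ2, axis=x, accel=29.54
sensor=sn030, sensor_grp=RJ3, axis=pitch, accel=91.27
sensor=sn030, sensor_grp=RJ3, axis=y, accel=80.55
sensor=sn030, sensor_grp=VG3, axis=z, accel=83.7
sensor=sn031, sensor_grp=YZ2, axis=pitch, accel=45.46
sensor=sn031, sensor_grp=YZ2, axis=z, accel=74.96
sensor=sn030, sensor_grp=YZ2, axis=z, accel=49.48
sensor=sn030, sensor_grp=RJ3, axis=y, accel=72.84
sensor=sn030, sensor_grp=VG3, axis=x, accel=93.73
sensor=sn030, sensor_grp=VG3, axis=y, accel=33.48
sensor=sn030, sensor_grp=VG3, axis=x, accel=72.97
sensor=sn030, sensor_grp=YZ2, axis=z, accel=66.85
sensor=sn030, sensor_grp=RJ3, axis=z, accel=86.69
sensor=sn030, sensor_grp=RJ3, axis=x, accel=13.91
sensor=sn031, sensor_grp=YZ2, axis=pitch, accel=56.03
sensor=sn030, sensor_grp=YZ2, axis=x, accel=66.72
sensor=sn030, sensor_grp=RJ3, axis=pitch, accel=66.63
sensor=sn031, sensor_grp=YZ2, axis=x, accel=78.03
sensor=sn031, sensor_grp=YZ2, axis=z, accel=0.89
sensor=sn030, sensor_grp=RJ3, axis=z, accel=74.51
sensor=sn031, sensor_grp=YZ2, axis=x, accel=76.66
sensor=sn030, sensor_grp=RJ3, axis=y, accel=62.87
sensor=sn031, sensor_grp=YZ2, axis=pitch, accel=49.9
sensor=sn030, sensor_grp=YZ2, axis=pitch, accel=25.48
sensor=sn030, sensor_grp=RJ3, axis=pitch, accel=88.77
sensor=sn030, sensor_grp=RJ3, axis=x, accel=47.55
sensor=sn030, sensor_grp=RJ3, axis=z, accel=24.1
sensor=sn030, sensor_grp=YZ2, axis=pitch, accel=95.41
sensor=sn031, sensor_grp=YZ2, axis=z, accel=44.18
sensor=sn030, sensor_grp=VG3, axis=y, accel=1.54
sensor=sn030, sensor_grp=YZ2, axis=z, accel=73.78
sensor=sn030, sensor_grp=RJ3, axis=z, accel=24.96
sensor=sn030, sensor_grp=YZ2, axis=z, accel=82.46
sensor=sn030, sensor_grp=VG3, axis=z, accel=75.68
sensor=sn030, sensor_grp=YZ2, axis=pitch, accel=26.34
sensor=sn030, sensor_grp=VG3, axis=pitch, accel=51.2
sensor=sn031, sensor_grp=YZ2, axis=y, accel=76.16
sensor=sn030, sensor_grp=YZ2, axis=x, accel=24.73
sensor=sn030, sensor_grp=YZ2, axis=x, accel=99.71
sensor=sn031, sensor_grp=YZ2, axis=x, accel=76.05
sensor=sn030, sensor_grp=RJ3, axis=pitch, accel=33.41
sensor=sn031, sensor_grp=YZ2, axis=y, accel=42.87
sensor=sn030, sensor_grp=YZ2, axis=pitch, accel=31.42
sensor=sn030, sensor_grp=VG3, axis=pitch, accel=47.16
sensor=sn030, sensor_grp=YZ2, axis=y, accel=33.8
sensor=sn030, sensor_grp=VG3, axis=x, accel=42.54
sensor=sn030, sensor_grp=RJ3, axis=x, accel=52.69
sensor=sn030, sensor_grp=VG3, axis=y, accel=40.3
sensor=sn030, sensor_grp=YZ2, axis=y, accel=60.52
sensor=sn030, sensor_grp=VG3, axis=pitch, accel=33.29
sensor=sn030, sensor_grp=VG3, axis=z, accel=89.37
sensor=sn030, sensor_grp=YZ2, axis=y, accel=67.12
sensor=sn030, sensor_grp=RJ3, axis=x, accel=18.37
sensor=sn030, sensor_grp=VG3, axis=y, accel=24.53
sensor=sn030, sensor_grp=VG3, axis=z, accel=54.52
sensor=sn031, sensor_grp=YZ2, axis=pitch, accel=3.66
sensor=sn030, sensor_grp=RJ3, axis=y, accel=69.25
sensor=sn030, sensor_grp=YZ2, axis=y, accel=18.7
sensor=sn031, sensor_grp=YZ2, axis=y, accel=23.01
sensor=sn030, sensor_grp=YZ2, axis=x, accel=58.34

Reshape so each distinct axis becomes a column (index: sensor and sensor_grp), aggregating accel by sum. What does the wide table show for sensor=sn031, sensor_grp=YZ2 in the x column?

260.28

Rows with sensor=sn031, sensor_grp=YZ2 and axis=x: accel values are 29.54, 78.03, 76.66, 76.05.
29.54 + 78.03 + 76.66 + 76.05 = 260.28.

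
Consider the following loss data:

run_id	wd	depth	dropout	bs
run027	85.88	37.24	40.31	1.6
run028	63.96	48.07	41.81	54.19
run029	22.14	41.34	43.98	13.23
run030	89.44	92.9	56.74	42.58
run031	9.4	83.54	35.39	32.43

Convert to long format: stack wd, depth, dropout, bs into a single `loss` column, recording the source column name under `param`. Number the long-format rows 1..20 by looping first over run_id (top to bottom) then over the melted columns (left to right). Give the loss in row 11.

20 rows total (5 × 4). Row 11: index ⌊(11-1)/4⌋ = 2 into run_id → run029; (11-1) mod 4 = 2 into the melted columns → dropout.
So row 11 is (run029, dropout, 43.98); loss = 43.98.

43.98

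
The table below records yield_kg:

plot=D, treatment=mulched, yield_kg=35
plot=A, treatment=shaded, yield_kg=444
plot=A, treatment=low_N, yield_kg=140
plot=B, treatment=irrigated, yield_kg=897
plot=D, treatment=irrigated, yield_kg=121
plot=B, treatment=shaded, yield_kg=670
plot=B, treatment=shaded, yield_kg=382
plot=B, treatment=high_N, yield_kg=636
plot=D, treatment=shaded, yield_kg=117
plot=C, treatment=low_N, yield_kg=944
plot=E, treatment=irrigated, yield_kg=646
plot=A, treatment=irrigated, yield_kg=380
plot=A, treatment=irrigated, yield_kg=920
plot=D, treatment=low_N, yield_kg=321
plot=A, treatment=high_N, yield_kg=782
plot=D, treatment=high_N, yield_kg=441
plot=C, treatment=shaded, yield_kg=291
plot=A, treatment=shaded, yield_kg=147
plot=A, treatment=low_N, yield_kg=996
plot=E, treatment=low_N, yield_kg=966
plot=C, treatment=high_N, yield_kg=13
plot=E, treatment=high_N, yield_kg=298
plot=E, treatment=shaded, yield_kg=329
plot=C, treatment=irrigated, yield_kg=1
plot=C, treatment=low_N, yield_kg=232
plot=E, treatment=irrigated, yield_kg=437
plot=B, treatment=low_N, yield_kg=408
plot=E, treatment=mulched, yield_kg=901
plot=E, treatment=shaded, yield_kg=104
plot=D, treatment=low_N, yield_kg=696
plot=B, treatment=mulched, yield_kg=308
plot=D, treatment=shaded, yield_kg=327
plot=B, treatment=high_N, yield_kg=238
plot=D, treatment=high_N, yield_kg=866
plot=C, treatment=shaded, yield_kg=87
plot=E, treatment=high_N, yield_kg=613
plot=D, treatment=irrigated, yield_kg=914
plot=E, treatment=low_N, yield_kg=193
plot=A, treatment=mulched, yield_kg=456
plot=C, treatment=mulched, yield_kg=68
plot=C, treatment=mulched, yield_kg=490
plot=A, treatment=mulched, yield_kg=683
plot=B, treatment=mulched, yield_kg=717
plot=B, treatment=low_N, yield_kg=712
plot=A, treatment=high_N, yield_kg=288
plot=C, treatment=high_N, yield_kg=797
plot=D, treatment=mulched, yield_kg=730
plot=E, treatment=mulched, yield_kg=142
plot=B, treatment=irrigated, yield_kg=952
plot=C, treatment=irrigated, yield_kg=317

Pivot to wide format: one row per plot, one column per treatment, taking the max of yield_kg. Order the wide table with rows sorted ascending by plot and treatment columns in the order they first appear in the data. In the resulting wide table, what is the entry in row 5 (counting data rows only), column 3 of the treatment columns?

966

With rows sorted ascending by plot, row 5 is plot=E. treatment columns in first-appearance order: mulched, shaded, low_N, irrigated, high_N; column 3 is low_N.
Long rows with plot=E, treatment=low_N: max(966, 193) = 966.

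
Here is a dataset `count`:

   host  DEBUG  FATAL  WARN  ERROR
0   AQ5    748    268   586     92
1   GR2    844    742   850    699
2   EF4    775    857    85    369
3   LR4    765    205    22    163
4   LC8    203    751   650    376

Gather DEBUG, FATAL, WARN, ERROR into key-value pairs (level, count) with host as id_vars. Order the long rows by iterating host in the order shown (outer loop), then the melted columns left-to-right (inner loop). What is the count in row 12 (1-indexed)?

20 rows total (5 × 4). Row 12: index ⌊(12-1)/4⌋ = 2 into host → EF4; (12-1) mod 4 = 3 into the melted columns → ERROR.
So row 12 is (EF4, ERROR, 369); count = 369.

369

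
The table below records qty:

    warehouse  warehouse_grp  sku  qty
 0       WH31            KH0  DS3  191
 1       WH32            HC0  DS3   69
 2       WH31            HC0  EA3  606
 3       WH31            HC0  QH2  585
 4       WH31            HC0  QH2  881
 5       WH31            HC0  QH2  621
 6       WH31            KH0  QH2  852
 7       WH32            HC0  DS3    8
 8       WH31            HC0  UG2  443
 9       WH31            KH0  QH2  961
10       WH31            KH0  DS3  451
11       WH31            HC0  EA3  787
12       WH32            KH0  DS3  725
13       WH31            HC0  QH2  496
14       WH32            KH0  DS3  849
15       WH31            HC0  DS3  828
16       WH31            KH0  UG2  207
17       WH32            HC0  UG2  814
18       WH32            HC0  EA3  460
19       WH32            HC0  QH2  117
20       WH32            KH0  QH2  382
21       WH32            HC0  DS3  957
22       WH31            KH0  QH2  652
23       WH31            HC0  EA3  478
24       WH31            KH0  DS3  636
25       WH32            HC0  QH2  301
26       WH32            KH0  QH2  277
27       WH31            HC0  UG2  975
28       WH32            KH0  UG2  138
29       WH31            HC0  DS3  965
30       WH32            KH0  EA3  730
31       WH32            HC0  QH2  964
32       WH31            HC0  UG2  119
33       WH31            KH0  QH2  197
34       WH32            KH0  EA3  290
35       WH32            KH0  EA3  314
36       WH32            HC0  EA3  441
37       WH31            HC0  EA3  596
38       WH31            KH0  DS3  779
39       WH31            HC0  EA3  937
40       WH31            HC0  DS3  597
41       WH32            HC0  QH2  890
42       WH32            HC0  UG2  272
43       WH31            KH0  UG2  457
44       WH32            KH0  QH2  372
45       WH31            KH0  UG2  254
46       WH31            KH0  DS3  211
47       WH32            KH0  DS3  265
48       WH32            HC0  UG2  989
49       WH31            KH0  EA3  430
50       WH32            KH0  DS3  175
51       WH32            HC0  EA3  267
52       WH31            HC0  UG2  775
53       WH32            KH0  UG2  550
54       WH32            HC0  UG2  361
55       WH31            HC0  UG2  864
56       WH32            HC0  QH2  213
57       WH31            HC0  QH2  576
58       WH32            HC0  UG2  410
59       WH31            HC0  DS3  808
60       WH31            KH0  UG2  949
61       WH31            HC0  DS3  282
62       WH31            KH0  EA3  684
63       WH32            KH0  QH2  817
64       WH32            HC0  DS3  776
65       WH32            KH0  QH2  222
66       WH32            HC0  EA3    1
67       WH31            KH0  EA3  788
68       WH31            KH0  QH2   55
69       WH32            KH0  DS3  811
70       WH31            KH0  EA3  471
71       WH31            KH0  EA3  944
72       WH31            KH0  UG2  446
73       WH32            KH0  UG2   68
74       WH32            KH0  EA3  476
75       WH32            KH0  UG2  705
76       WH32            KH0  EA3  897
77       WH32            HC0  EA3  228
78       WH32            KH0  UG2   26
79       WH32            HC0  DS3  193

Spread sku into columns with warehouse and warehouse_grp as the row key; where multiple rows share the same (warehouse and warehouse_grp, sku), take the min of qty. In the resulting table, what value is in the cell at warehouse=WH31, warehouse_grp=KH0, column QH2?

Rows with warehouse=WH31, warehouse_grp=KH0 and sku=QH2: qty values are 852, 961, 652, 197, 55.
min(852, 961, 652, 197, 55) = 55.

55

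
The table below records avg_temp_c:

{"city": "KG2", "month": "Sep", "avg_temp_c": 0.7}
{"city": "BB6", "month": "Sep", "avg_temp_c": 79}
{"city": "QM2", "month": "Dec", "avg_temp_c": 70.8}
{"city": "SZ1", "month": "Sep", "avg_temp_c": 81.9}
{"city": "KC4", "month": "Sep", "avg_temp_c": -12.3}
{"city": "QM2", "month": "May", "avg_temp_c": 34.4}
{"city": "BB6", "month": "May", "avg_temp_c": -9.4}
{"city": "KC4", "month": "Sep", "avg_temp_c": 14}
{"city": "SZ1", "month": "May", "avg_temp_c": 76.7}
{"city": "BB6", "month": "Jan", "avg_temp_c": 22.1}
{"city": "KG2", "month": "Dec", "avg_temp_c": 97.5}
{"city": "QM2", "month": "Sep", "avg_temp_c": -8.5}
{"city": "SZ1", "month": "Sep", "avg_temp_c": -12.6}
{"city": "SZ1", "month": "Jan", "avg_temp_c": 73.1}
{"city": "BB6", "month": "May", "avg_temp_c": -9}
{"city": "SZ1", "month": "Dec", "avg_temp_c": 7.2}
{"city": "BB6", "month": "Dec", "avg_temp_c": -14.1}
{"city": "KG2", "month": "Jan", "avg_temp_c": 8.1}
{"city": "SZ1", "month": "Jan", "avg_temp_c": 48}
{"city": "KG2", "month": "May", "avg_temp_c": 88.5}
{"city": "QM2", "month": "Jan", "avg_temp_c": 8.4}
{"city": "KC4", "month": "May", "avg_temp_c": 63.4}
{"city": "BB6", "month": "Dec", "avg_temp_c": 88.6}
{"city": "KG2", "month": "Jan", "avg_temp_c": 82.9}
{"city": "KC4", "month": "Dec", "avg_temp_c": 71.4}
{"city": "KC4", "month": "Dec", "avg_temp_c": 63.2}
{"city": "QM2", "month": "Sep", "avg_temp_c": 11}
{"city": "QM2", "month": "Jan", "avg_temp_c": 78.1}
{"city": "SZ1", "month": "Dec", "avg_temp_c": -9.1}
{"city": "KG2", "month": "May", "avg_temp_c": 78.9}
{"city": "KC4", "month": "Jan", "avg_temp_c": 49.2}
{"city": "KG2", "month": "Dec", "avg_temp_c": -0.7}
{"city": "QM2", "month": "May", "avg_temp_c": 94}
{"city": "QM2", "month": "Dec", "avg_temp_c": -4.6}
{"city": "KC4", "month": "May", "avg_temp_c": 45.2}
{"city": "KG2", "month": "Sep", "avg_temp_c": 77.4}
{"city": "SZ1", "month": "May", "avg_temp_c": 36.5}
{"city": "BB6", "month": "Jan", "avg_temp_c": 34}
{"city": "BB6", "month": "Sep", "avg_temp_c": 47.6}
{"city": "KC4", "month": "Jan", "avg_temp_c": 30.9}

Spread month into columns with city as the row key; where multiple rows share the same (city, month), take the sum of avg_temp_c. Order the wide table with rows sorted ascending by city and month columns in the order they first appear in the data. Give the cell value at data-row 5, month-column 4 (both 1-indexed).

121.1

With rows sorted ascending by city, row 5 is city=SZ1. month columns in first-appearance order: Sep, Dec, May, Jan; column 4 is Jan.
Long rows with city=SZ1, month=Jan: 73.1 + 48 = 121.1.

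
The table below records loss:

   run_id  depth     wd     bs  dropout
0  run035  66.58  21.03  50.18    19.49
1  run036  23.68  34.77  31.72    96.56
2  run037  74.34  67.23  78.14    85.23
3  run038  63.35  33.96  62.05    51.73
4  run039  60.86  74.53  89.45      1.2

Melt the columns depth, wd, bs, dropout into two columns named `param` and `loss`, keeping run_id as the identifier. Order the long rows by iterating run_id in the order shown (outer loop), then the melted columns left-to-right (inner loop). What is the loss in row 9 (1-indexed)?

74.34

20 rows total (5 × 4). Row 9: index ⌊(9-1)/4⌋ = 2 into run_id → run037; (9-1) mod 4 = 0 into the melted columns → depth.
So row 9 is (run037, depth, 74.34); loss = 74.34.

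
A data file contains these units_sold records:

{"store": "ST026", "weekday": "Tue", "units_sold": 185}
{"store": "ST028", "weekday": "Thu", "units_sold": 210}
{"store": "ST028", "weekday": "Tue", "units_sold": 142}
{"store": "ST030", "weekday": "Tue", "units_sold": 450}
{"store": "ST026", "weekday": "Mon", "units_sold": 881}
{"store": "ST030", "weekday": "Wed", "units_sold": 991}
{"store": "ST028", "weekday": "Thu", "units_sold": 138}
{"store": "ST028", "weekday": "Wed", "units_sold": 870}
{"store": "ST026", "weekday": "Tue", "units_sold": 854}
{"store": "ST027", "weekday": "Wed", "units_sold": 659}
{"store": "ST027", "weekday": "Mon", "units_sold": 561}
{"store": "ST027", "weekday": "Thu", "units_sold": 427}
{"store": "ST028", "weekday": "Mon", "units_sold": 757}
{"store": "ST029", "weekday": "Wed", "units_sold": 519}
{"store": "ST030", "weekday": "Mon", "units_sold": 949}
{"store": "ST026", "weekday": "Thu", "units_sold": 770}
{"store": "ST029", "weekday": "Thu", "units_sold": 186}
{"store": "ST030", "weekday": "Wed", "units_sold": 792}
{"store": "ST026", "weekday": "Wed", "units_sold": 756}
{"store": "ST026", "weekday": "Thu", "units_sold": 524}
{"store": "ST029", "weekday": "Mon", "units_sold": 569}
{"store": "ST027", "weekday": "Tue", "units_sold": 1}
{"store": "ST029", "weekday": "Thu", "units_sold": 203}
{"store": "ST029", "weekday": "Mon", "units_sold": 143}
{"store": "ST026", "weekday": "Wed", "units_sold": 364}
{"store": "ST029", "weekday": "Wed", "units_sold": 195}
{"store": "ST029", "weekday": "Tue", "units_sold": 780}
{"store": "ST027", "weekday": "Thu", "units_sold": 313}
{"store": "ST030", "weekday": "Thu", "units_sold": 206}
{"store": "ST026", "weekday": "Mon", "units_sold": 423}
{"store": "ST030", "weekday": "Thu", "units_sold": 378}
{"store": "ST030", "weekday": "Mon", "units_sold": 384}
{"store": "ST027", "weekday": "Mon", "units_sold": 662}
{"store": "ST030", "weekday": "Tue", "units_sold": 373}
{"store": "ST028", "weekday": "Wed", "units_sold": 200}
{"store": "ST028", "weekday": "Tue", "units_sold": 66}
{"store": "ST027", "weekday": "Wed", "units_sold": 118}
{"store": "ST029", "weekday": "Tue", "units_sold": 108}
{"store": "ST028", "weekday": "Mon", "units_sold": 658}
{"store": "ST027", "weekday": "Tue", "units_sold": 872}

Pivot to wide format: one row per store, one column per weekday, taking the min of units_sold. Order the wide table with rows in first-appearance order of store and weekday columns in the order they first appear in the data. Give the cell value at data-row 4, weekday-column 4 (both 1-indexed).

With rows in first-appearance order of store, row 4 is store=ST027. weekday columns in first-appearance order: Tue, Thu, Mon, Wed; column 4 is Wed.
Long rows with store=ST027, weekday=Wed: min(659, 118) = 118.

118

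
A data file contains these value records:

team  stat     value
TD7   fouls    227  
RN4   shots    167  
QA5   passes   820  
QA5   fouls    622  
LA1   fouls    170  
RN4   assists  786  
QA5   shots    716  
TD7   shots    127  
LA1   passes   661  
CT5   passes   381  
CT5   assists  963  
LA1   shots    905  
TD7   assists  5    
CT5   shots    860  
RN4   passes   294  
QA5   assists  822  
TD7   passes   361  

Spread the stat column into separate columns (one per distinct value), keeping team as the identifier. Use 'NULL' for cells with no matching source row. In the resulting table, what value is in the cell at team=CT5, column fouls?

NULL

No long-format row has team=CT5 and stat=fouls, so the cell is NULL.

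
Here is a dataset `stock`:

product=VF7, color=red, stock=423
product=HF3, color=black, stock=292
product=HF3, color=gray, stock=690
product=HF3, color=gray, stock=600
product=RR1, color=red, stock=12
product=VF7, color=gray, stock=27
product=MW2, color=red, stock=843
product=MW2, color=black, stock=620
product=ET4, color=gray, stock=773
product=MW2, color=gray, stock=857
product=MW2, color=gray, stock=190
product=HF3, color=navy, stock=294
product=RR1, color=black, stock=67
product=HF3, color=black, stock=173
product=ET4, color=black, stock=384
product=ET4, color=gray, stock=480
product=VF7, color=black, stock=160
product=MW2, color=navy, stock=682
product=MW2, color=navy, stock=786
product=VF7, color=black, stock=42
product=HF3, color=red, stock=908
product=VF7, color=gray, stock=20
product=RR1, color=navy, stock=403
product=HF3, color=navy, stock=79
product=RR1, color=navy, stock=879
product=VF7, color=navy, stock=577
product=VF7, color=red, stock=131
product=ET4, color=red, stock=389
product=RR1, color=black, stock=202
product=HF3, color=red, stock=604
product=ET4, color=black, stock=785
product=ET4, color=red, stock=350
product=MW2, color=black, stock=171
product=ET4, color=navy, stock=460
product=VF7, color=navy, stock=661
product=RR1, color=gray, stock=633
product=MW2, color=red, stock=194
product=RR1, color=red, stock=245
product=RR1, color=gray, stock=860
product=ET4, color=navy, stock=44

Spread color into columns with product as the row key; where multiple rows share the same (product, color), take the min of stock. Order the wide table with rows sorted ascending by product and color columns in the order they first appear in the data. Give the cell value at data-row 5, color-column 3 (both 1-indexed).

With rows sorted ascending by product, row 5 is product=VF7. color columns in first-appearance order: red, black, gray, navy; column 3 is gray.
Long rows with product=VF7, color=gray: min(27, 20) = 20.

20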